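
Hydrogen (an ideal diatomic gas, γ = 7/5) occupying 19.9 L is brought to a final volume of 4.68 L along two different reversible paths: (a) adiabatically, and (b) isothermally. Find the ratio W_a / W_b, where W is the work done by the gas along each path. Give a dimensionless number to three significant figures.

W_a / W_b ≈ 1.35

Path (a) adiabatic: W = P₁V₁(1 − (V₁/V₂)^(γ−1))/(γ−1) → W_a/(P₁V₁) = -1.96.
Path (b) isothermal: W = P₁V₁ ln(V₂/V₁) → W_b/(P₁V₁) = -1.447.
W_a / W_b = -1.96 / -1.447 = 1.354.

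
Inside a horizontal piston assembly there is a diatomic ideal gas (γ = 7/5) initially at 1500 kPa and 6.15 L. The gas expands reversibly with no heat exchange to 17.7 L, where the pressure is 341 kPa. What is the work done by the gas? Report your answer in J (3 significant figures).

Adiabatic: W = (P₁V₁ − P₂V₂)/(γ − 1) with γ = 7/5.
P₁V₁ = 9225 J, P₂V₂ = 6036 J.
W = (9225 − 6036) / 0.4 = 7973 J.

W ≈ 7970 J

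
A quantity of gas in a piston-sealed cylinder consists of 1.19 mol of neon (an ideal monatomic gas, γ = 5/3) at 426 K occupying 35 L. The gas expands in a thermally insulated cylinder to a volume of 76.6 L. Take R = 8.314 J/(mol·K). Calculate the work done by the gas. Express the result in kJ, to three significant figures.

Adiabatic: TV^(γ−1) = const with γ = 5/3.
T₂ = T₁ (V₁/V₂)^(γ−1) = 426 × (35/76.6)^0.667 = 426 × 0.5932 = 252.7 K.
W_by = nCᵥ(T₁ − T₂) = (1.19)(12.47)(426 − 252.7) = 2572 J.

W ≈ 2.57 kJ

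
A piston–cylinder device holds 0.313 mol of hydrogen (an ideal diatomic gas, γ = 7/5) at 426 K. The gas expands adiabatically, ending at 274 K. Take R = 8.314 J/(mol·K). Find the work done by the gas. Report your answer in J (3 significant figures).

Adiabatic ⇒ Q = 0, so W_by = −ΔU = nCᵥ(T₁ − T₂).
Cᵥ = 5R/2 = 20.79 J/(mol·K).
W = (0.313)(20.79)(426 − 274) = 988.9 J.

W ≈ 989 J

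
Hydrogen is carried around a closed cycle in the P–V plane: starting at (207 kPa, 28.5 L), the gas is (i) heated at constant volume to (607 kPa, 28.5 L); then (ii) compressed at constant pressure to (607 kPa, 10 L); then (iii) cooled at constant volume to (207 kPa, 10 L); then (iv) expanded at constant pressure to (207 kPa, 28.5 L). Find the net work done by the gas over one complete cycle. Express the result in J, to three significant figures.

Constant-volume legs do no work.
W(ii) = (607)(10 − 28.5) = -11230 J; W(iv) = (207)(28.5 − 10) = 3830 J.
W_net = -11230 + 3830 = -7400 J (the counter-clockwise enclosed area).

W_net ≈ -7400 J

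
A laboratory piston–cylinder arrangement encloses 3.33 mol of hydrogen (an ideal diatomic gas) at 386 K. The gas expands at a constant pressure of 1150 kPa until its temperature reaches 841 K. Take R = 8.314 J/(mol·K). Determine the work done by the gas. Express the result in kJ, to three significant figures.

Isobaric: W = P ΔV = nR ΔT.
W = (3.33)(8.314)(841 − 386) = 12597 J.

W ≈ 12.6 kJ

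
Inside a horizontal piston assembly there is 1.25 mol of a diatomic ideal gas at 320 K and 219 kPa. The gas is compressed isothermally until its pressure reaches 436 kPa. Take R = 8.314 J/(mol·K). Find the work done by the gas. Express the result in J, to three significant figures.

W ≈ -2290 J

Isothermal process: W = nRT ln(V₂/V₁) = nRT ln(P₁/P₂).
W = (1.25)(8.314)(320) × ln(219/436)
  = 3326 × ln(0.5023) = 3326 × -0.6886
W_by_gas = -2290 J.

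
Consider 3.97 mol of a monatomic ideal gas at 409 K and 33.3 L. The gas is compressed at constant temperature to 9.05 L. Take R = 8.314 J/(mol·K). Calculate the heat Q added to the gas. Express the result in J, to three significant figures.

Q ≈ -17600 J

Isothermal ⇒ ΔU = 0, so Q = W = nRT ln(V₂/V₁).
Q = (3.97)(8.314)(409) ln(9.05/33.3) = 13500 × -1.303 = -17587 J.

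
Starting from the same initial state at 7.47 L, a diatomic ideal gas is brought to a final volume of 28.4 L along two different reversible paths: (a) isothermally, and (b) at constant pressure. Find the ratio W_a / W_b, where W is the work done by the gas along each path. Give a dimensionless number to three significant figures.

W_a / W_b ≈ 0.477

Path (a) isothermal: W = P₁V₁ ln(V₂/V₁) → W_a/(P₁V₁) = 1.335.
Path (b) isobaric: W = P₁(V₂ − V₁) → W_b/(P₁V₁) = 2.802.
W_a / W_b = 1.335 / 2.802 = 0.4766.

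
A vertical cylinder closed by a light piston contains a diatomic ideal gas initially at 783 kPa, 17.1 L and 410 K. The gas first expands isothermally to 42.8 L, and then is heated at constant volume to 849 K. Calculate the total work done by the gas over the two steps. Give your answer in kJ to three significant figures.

W_total ≈ 12.3 kJ

Step 1 (isothermal): W = P₁V₁ ln(V₂/V₁) = (13389) ln(42.8/17.1) = 12284 J.
Step 2 (isochoric): W = 0 (constant volume).
W_total = 12284 + 0 = 12284 J.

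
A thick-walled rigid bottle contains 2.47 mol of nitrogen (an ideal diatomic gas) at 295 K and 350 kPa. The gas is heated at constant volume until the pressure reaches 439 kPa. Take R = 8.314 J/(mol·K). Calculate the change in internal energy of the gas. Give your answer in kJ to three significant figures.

Constant volume ⇒ W = 0, so Q = ΔU = nCᵥΔT with Cᵥ = 5R/2 = 20.79 J/(mol·K).
At constant V, T₂/T₁ = P₂/P₁ ⇒ ΔT = T₁(P₂/P₁ − 1) = 295·(439/350 − 1) = 75.01 K.
ΔU = (2.47)(20.79)(75.01) = 3851 J.

ΔU ≈ 3.85 kJ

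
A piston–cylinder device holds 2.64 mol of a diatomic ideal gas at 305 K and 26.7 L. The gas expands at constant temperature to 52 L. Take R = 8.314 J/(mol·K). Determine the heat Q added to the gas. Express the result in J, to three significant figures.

Isothermal ⇒ ΔU = 0, so Q = W = nRT ln(V₂/V₁).
Q = (2.64)(8.314)(305) ln(52/26.7) = 6694 × 0.6666 = 4462 J.

Q ≈ 4460 J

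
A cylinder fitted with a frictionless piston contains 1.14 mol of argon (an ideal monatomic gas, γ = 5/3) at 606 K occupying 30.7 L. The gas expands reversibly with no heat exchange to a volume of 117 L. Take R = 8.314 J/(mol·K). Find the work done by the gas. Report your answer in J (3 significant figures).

W ≈ 5080 J

Adiabatic: TV^(γ−1) = const with γ = 5/3.
T₂ = T₁ (V₁/V₂)^(γ−1) = 606 × (30.7/117)^0.667 = 606 × 0.4099 = 248.4 K.
W_by = nCᵥ(T₁ − T₂) = (1.14)(12.47)(606 − 248.4) = 5084 J.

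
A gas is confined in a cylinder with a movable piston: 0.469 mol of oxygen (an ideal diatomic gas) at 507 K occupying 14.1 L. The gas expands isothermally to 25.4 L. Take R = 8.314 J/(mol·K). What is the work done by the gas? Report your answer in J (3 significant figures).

W ≈ 1160 J

Isothermal: W = nRT ln(V₂/V₁).
W = (0.469)(8.314)(507) × ln(25.4/14.1)
  = 1977 × 0.5886
W_by_gas = 1164 J.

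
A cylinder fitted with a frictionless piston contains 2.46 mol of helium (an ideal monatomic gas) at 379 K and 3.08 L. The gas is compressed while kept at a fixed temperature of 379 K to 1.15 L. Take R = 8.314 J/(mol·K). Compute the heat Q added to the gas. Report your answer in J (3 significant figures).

Isothermal ⇒ ΔU = 0, so Q = W = nRT ln(V₂/V₁).
Q = (2.46)(8.314)(379) ln(1.15/3.08) = 7751 × -0.9852 = -7637 J.

Q ≈ -7640 J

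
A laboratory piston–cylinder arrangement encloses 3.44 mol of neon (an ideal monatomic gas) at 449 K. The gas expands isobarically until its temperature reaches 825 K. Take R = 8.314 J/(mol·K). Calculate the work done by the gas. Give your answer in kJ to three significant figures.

W ≈ 10.8 kJ

Isobaric: W = P ΔV = nR ΔT.
W = (3.44)(8.314)(825 − 449) = 10754 J.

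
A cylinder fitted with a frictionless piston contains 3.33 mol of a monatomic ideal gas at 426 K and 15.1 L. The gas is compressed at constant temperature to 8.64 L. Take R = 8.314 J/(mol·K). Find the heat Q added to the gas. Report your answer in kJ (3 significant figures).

Q ≈ -6.58 kJ

Isothermal ⇒ ΔU = 0, so Q = W = nRT ln(V₂/V₁).
Q = (3.33)(8.314)(426) ln(8.64/15.1) = 11794 × -0.5583 = -6585 J.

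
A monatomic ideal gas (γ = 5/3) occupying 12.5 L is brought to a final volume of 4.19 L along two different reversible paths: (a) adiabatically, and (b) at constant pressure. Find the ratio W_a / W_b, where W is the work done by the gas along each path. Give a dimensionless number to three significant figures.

W_a / W_b ≈ 2.42

Path (a) adiabatic: W = P₁V₁(1 − (V₁/V₂)^(γ−1))/(γ−1) → W_a/(P₁V₁) = -1.609.
Path (b) isobaric: W = P₁(V₂ − V₁) → W_b/(P₁V₁) = -0.6648.
W_a / W_b = -1.609 / -0.6648 = 2.42.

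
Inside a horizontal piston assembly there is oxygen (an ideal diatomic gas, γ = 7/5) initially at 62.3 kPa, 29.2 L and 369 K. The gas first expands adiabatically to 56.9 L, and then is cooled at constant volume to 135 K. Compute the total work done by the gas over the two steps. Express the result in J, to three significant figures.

W_total ≈ 1070 J

Step 1 (adiabatic): W = (P₁V₁ − P₂V₂)/(γ−1) = (1819 − 1393)/0.4 = 1065 J.
Step 2 (isochoric): W = 0 (constant volume).
W_total = 1065 + 0 = 1065 J.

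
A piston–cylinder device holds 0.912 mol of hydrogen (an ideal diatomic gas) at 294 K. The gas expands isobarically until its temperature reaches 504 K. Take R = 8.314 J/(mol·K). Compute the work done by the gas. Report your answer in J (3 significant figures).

W ≈ 1590 J

Isobaric: W = P ΔV = nR ΔT.
W = (0.912)(8.314)(504 − 294) = 1592 J.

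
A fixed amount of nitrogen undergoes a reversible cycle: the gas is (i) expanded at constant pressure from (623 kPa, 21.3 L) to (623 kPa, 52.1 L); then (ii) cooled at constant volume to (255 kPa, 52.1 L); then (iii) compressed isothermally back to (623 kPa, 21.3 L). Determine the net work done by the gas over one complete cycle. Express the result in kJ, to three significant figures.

Leg (i): W = PΔV = (623)(52.1 − 21.3) = 19188 J.
Leg (ii): W = 0.
Leg (iii): W = PᵢVᵢ ln(V_f/Vᵢ) = (13286) ln(21.3/52.1) = -11883 J.
W_net = 19188 − 11883 = 7305 J.

W_net ≈ 7.31 kJ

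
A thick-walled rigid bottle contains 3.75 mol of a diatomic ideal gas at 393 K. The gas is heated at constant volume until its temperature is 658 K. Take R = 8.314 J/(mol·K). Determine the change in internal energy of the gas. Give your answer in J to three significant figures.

Constant volume ⇒ W = 0, so Q = ΔU = nCᵥΔT with Cᵥ = 5R/2 = 20.79 J/(mol·K).
ΔU = (3.75)(20.79)(658 − 393) = 20655 J.

ΔU ≈ 20700 J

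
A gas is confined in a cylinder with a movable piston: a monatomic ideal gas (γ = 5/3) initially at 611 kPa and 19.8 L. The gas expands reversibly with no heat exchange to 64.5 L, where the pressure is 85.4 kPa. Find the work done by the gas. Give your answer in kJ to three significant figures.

Adiabatic: W = (P₁V₁ − P₂V₂)/(γ − 1) with γ = 5/3.
P₁V₁ = 12098 J, P₂V₂ = 5508 J.
W = (12098 − 5508) / 0.6667 = 9884 J.

W ≈ 9.88 kJ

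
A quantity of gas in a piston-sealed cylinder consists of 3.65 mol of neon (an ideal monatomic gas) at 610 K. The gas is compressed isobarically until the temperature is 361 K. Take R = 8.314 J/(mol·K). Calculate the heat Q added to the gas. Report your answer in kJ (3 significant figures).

Isobaric: W = nRΔT = (3.65)(8.314)(-249) = -7556 J.
ΔU = nCᵥΔT with Cᵥ = 3R/2: ΔU = (3.65)(12.47)(-249) = -11334 J.
Q = ΔU + W = -11334 − 7556 = -18890 J.

Q ≈ -18.9 kJ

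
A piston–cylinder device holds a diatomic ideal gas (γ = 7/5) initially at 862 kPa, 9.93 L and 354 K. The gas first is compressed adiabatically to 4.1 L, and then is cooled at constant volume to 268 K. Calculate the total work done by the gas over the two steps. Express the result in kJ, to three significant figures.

Step 1 (adiabatic): W = (P₁V₁ − P₂V₂)/(γ−1) = (8560 − 12193)/0.4 = -9084 J.
Step 2 (isochoric): W = 0 (constant volume).
W_total = -9084 + 0 = -9084 J.

W_total ≈ -9.08 kJ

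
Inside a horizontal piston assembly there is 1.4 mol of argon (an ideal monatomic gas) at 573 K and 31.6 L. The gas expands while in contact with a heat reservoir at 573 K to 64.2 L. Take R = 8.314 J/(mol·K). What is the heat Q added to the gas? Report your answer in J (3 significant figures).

Isothermal ⇒ ΔU = 0, so Q = W = nRT ln(V₂/V₁).
Q = (1.4)(8.314)(573) ln(64.2/31.6) = 6669 × 0.7088 = 4728 J.

Q ≈ 4730 J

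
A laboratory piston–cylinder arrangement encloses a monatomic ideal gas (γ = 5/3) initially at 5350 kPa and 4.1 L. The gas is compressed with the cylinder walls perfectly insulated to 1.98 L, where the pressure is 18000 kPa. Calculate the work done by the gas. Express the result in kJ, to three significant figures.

Adiabatic: W = (P₁V₁ − P₂V₂)/(γ − 1) with γ = 5/3.
P₁V₁ = 21935 J, P₂V₂ = 35640 J.
W = (21935 − 35640) / 0.6667 = -20558 J.

W ≈ -20.6 kJ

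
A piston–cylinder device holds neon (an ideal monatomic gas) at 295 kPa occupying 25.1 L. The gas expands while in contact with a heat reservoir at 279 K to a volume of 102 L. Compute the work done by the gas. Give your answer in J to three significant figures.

Isothermal: W = nRT ln(V₂/V₁) = P₁V₁ ln(V₂/V₁).
P₁V₁ = (295 kPa)(25.1 L) = 7404 J.
W = 7404 × ln(102/25.1) = 7404 × 1.402
W_by_gas = 10382 J.

W ≈ 10400 J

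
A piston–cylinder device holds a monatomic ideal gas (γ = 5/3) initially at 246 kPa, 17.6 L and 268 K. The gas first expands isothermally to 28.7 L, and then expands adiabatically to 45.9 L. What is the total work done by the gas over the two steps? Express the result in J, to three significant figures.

W_total ≈ 3860 J

Step 1 (isothermal): W = P₁V₁ ln(V₂/V₁) = (4330) ln(28.7/17.6) = 2117 J.
After step 1: P = 150.9 kPa, V = 28.7 L, T = 268 K.
Step 2 (adiabatic): W = (P₁V₁ − P₂V₂)/(γ−1) = (4330 − 3166)/0.667 = 1746 J.
W_total = 2117 + 1746 = 3863 J.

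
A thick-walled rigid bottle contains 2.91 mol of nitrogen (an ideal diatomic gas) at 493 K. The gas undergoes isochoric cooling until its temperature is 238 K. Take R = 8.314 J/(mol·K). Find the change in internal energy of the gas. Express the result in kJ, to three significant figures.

ΔU ≈ -15.4 kJ

Constant volume ⇒ W = 0, so Q = ΔU = nCᵥΔT with Cᵥ = 5R/2 = 20.79 J/(mol·K).
ΔU = (2.91)(20.79)(238 − 493) = -15424 J.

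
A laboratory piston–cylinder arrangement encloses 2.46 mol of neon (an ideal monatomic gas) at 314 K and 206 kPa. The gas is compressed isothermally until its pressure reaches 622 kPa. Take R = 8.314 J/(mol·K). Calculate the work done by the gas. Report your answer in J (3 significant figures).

W ≈ -7100 J

Isothermal process: W = nRT ln(V₂/V₁) = nRT ln(P₁/P₂).
W = (2.46)(8.314)(314) × ln(206/622)
  = 6422 × ln(0.3312) = 6422 × -1.105
W_by_gas = -7097 J.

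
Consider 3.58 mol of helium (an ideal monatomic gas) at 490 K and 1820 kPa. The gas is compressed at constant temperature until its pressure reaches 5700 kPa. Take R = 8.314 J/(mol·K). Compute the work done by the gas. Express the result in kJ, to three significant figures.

Isothermal process: W = nRT ln(V₂/V₁) = nRT ln(P₁/P₂).
W = (3.58)(8.314)(490) × ln(1820/5700)
  = 14584 × ln(0.3193) = 14584 × -1.142
W_by_gas = -16650 J.

W ≈ -16.7 kJ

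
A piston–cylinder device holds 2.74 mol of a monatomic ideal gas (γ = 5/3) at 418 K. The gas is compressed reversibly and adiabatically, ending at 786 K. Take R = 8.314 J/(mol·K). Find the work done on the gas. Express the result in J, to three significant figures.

Adiabatic ⇒ Q = 0, so W_by = −ΔU = nCᵥ(T₁ − T₂).
Cᵥ = 3R/2 = 12.47 J/(mol·K).
W = (2.74)(12.47)(418 − 786) = -12575 J.
Work on gas = −W_by = 12575 J.

W ≈ 12600 J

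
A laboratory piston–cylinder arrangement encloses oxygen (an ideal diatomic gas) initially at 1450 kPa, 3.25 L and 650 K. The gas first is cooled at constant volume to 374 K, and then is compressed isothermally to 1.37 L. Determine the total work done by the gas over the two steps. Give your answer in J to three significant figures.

W_total ≈ -2340 J

Step 1 (isochoric): W = 0 (constant volume).
After step 1: P = 834.3 kPa (V unchanged).
Step 2 (isothermal): W = P₁V₁ ln(V₂/V₁) = (2712) ln(1.37/3.25) = -2342 J.
W_total = 0 − 2342 = -2342 J.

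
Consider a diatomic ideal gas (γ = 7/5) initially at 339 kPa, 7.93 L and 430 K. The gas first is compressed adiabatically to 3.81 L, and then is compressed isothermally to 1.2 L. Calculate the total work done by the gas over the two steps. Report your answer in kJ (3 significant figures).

Step 1 (adiabatic): W = (P₁V₁ − P₂V₂)/(γ−1) = (2688 − 3604)/0.4 = -2290 J.
After step 1: P = 946 kPa, V = 3.81 L, T = 576.5 K.
Step 2 (isothermal): W = P₁V₁ ln(V₂/V₁) = (3604) ln(1.2/3.81) = -4164 J.
W_total = -2290 − 4164 = -6454 J.

W_total ≈ -6.45 kJ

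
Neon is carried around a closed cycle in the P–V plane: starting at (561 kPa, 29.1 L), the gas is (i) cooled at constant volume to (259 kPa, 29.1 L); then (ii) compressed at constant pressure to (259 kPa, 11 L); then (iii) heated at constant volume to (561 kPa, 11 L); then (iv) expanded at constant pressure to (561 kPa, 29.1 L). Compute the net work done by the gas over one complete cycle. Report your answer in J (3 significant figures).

W_net ≈ 5470 J

Constant-volume legs do no work.
W(ii) = (259)(11 − 29.1) = -4688 J; W(iv) = (561)(29.1 − 11) = 10154 J.
W_net = -4688 + 10154 = 5466 J (the clockwise enclosed area).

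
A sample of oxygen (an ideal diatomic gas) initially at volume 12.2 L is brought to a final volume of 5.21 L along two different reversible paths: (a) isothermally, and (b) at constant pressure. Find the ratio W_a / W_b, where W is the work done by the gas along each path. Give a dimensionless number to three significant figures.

W_a / W_b ≈ 1.49

Path (a) isothermal: W = P₁V₁ ln(V₂/V₁) → W_a/(P₁V₁) = -0.8509.
Path (b) isobaric: W = P₁(V₂ − V₁) → W_b/(P₁V₁) = -0.573.
W_a / W_b = -0.8509 / -0.573 = 1.485.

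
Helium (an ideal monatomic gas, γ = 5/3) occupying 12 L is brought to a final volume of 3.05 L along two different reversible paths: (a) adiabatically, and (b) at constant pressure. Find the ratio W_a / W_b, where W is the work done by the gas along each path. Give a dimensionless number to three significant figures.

W_a / W_b ≈ 3.00

Path (a) adiabatic: W = P₁V₁(1 − (V₁/V₂)^(γ−1))/(γ−1) → W_a/(P₁V₁) = -2.238.
Path (b) isobaric: W = P₁(V₂ − V₁) → W_b/(P₁V₁) = -0.7458.
W_a / W_b = -2.238 / -0.7458 = 3.001.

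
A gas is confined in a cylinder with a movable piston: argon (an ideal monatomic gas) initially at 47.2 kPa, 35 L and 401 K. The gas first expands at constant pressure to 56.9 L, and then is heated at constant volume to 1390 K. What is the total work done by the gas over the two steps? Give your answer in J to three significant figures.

W_total ≈ 1030 J

Step 1 (isobaric): W = PΔV = (47.2 kPa)(56.9 − 35 L) = 1034 J.
Step 2 (isochoric): W = 0 (constant volume).
W_total = 1034 + 0 = 1034 J.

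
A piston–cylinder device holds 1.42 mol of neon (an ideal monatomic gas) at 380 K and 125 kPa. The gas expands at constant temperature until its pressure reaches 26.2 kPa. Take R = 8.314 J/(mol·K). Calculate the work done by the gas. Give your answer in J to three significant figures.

Isothermal process: W = nRT ln(V₂/V₁) = nRT ln(P₁/P₂).
W = (1.42)(8.314)(380) × ln(125/26.2)
  = 4486 × ln(4.771) = 4486 × 1.563
W_by_gas = 7010 J.

W ≈ 7010 J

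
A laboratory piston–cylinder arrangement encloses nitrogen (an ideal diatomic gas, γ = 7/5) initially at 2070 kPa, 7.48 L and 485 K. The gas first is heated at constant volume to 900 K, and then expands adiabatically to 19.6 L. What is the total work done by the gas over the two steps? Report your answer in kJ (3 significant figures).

Step 1 (isochoric): W = 0 (constant volume).
After step 1: P = 3841 kPa (V unchanged).
Step 2 (adiabatic): W = (P₁V₁ − P₂V₂)/(γ−1) = (28732 − 19545)/0.4 = 22969 J.
W_total = 0 + 22969 = 22969 J.

W_total ≈ 23.0 kJ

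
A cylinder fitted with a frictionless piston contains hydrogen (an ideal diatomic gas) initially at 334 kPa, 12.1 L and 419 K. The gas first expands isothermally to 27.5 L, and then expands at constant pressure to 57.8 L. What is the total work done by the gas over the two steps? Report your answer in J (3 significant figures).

W_total ≈ 7770 J

Step 1 (isothermal): W = P₁V₁ ln(V₂/V₁) = (4041) ln(27.5/12.1) = 3318 J.
After step 1: P = 147 kPa, V = 27.5 L, T = 419 K.
Step 2 (isobaric): W = PΔV = (147 kPa)(57.8 − 27.5 L) = 4453 J.
W_total = 3318 + 4453 = 7771 J.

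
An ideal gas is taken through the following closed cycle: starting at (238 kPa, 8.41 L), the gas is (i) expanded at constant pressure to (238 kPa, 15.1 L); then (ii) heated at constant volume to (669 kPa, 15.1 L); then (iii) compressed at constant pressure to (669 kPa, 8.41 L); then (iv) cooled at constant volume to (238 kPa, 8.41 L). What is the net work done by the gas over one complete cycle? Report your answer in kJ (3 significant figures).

W_net ≈ -2.88 kJ

Constant-volume legs do no work.
W(i) = (238)(15.1 − 8.41) = 1592 J; W(iii) = (669)(8.41 − 15.1) = -4476 J.
W_net = 1592 − 4476 = -2883 J (the counter-clockwise enclosed area).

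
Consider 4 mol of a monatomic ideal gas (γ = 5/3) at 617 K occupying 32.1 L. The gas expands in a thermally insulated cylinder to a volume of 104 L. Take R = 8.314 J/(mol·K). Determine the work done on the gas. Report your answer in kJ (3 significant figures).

Adiabatic: TV^(γ−1) = const with γ = 5/3.
T₂ = T₁ (V₁/V₂)^(γ−1) = 617 × (32.1/104)^0.667 = 617 × 0.4567 = 281.8 K.
W_by = nCᵥ(T₁ − T₂) = (4)(12.47)(617 − 281.8) = 16721 J.
Work on gas = −W_by = -16721 J.

W ≈ -16.7 kJ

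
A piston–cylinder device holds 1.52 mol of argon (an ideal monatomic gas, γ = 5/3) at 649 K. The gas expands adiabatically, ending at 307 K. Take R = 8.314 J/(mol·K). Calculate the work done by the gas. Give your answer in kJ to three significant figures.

W ≈ 6.48 kJ

Adiabatic ⇒ Q = 0, so W_by = −ΔU = nCᵥ(T₁ − T₂).
Cᵥ = 3R/2 = 12.47 J/(mol·K).
W = (1.52)(12.47)(649 − 307) = 6483 J.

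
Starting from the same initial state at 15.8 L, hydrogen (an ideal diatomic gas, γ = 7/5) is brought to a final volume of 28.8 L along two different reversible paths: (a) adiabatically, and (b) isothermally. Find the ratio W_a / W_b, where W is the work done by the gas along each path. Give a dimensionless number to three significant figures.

W_a / W_b ≈ 0.889

Path (a) adiabatic: W = P₁V₁(1 − (V₁/V₂)^(γ−1))/(γ−1) → W_a/(P₁V₁) = 0.5337.
Path (b) isothermal: W = P₁V₁ ln(V₂/V₁) → W_b/(P₁V₁) = 0.6004.
W_a / W_b = 0.5337 / 0.6004 = 0.889.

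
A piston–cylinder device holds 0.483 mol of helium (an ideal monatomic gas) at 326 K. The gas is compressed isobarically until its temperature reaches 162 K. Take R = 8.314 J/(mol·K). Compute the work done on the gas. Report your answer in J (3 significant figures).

W ≈ 659 J

Isobaric: W = P ΔV = nR ΔT.
W = (0.483)(8.314)(162 − 326) = -658.6 J.
Work on gas = −W_by = 658.6 J.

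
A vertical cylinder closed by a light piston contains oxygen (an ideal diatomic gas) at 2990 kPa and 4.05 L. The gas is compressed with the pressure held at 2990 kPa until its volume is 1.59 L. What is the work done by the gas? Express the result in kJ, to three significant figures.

W ≈ -7.36 kJ

Isobaric: W = P ΔV.
W = (2990 kPa)(1.59 − 4.05 L) = (2990)(-2.46) = -7355 J.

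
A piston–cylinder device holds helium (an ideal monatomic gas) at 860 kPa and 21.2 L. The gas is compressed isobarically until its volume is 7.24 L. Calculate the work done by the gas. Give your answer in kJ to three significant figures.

W ≈ -12.0 kJ

Isobaric: W = P ΔV.
W = (860 kPa)(7.24 − 21.2 L) = (860)(-13.96) = -12006 J.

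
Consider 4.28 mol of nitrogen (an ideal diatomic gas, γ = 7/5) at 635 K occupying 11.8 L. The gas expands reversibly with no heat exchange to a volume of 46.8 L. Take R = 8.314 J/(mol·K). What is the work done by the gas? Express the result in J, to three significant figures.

W ≈ 23900 J

Adiabatic: TV^(γ−1) = const with γ = 7/5.
T₂ = T₁ (V₁/V₂)^(γ−1) = 635 × (11.8/46.8)^0.4 = 635 × 0.5763 = 366 K.
W_by = nCᵥ(T₁ − T₂) = (4.28)(20.79)(635 − 366) = 23934 J.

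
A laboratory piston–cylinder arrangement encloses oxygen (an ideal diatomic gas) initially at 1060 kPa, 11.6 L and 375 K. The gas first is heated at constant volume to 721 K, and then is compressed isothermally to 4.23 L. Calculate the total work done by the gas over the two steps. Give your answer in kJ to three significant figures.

W_total ≈ -23.8 kJ

Step 1 (isochoric): W = 0 (constant volume).
After step 1: P = 2038 kPa (V unchanged).
Step 2 (isothermal): W = P₁V₁ ln(V₂/V₁) = (23641) ln(4.23/11.6) = -23849 J.
W_total = 0 − 23849 = -23849 J.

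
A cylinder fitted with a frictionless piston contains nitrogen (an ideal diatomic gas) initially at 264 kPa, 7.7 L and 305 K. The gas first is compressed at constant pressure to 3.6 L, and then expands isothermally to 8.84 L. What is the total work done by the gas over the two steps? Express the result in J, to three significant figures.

W_total ≈ -229 J

Step 1 (isobaric): W = PΔV = (264 kPa)(3.6 − 7.7 L) = -1082 J.
After step 1: P = 264 kPa, V = 3.6 L, T = 142.6 K.
Step 2 (isothermal): W = P₁V₁ ln(V₂/V₁) = (950.4) ln(8.84/3.6) = 853.8 J.
W_total = -1082 + 853.8 = -228.6 J.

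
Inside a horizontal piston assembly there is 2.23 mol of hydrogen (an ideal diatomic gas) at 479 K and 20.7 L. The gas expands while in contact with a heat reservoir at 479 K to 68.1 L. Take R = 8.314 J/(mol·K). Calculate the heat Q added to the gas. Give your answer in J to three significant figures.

Q ≈ 10600 J

Isothermal ⇒ ΔU = 0, so Q = W = nRT ln(V₂/V₁).
Q = (2.23)(8.314)(479) ln(68.1/20.7) = 8881 × 1.191 = 10576 J.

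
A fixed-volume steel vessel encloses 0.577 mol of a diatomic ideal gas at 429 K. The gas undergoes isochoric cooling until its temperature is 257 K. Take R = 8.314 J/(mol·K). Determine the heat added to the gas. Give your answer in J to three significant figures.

Constant volume ⇒ W = 0, so Q = ΔU = nCᵥΔT with Cᵥ = 5R/2 = 20.79 J/(mol·K).
ΔU = (0.577)(20.79)(257 − 429) = -2063 J.

Q ≈ -2060 J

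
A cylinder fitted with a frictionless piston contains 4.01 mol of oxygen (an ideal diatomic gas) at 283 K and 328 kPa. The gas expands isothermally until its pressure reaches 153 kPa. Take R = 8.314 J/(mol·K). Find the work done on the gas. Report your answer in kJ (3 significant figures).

W ≈ -7.19 kJ

Isothermal process: W = nRT ln(V₂/V₁) = nRT ln(P₁/P₂).
W = (4.01)(8.314)(283) × ln(328/153)
  = 9435 × ln(2.144) = 9435 × 0.7626
W_by_gas = 7195 J; work on gas = −W_by = -7195 J.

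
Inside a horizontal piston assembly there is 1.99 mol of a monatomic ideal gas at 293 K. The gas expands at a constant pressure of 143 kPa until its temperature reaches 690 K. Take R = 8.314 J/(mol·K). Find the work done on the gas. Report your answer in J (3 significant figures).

Isobaric: W = P ΔV = nR ΔT.
W = (1.99)(8.314)(690 − 293) = 6568 J.
Work on gas = −W_by = -6568 J.

W ≈ -6570 J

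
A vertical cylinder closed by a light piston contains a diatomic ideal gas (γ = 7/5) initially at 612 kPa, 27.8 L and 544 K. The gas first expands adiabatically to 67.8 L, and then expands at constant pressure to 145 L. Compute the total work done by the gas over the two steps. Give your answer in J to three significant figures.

Step 1 (adiabatic): W = (P₁V₁ − P₂V₂)/(γ−1) = (17014 − 11910)/0.4 = 12758 J.
After step 1: P = 175.7 kPa, V = 67.8 L, T = 380.8 K.
Step 2 (isobaric): W = PΔV = (175.7 kPa)(145 − 67.8 L) = 13562 J.
W_total = 12758 + 13562 = 26320 J.

W_total ≈ 26300 J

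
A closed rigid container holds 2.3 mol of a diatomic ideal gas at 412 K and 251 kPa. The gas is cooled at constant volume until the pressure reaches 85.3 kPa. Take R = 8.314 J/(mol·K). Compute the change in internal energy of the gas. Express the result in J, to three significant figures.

Constant volume ⇒ W = 0, so Q = ΔU = nCᵥΔT with Cᵥ = 5R/2 = 20.79 J/(mol·K).
At constant V, T₂/T₁ = P₂/P₁ ⇒ ΔT = T₁(P₂/P₁ − 1) = 412·(85.3/251 − 1) = -272 K.
ΔU = (2.3)(20.79)(-272) = -13002 J.

ΔU ≈ -13000 J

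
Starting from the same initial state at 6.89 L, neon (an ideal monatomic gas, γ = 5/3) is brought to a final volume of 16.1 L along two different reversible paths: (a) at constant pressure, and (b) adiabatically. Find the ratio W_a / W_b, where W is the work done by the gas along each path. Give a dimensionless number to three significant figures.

W_a / W_b ≈ 2.06

Path (a) isobaric: W = P₁(V₂ − V₁) → W_a/(P₁V₁) = 1.337.
Path (b) adiabatic: W = P₁V₁(1 − (V₁/V₂)^(γ−1))/(γ−1) → W_b/(P₁V₁) = 0.6482.
W_a / W_b = 1.337 / 0.6482 = 2.062.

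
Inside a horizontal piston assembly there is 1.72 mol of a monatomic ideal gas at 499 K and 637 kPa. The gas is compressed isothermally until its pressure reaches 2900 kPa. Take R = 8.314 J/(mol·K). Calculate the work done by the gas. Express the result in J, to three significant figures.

W ≈ -10800 J

Isothermal process: W = nRT ln(V₂/V₁) = nRT ln(P₁/P₂).
W = (1.72)(8.314)(499) × ln(637/2900)
  = 7136 × ln(0.2197) = 7136 × -1.516
W_by_gas = -10816 J.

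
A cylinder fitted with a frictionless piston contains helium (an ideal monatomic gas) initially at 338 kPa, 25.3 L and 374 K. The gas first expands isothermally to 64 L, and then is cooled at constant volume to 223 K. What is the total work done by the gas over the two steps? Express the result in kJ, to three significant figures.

W_total ≈ 7.94 kJ

Step 1 (isothermal): W = P₁V₁ ln(V₂/V₁) = (8551) ln(64/25.3) = 7936 J.
Step 2 (isochoric): W = 0 (constant volume).
W_total = 7936 + 0 = 7936 J.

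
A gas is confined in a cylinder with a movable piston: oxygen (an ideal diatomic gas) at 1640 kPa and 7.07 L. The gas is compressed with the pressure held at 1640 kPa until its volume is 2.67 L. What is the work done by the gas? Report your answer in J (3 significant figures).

Isobaric: W = P ΔV.
W = (1640 kPa)(2.67 − 7.07 L) = (1640)(-4.4) = -7216 J.

W ≈ -7220 J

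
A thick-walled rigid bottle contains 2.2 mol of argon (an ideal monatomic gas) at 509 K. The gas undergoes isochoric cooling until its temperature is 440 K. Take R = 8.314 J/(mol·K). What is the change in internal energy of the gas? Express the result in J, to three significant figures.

Constant volume ⇒ W = 0, so Q = ΔU = nCᵥΔT with Cᵥ = 3R/2 = 12.47 J/(mol·K).
ΔU = (2.2)(12.47)(440 − 509) = -1893 J.

ΔU ≈ -1890 J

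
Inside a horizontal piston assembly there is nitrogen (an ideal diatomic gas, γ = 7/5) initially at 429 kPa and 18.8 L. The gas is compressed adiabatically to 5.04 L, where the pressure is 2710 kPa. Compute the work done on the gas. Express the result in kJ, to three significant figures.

Adiabatic: W = (P₁V₁ − P₂V₂)/(γ − 1) with γ = 7/5.
P₁V₁ = 8065 J, P₂V₂ = 13658 J.
W = (8065 − 13658) / 0.4 = -13983 J.
Work on gas = −W_by = 13983 J.

W ≈ 14.0 kJ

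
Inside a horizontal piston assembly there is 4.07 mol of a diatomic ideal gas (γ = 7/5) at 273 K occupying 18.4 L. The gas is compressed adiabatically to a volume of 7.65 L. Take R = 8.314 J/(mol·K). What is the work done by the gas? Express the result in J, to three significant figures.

Adiabatic: TV^(γ−1) = const with γ = 7/5.
T₂ = T₁ (V₁/V₂)^(γ−1) = 273 × (18.4/7.65)^0.4 = 273 × 1.421 = 387.8 K.
W_by = nCᵥ(T₁ − T₂) = (4.07)(20.79)(273 − 387.8) = -9713 J.

W ≈ -9710 J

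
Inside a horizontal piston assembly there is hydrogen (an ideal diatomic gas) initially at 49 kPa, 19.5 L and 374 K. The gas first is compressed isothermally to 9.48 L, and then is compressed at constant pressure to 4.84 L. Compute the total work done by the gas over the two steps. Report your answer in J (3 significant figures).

Step 1 (isothermal): W = P₁V₁ ln(V₂/V₁) = (955.5) ln(9.48/19.5) = -689.1 J.
After step 1: P = 100.8 kPa, V = 9.48 L, T = 374 K.
Step 2 (isobaric): W = PΔV = (100.8 kPa)(4.84 − 9.48 L) = -467.7 J.
W_total = -689.1 − 467.7 = -1157 J.

W_total ≈ -1160 J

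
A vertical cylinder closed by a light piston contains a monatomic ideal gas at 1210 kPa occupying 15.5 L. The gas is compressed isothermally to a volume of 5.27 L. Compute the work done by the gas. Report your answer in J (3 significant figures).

Isothermal: W = nRT ln(V₂/V₁) = P₁V₁ ln(V₂/V₁).
P₁V₁ = (1210 kPa)(15.5 L) = 18755 J.
W = 18755 × ln(5.27/15.5) = 18755 × -1.079
W_by_gas = -20233 J.

W ≈ -20200 J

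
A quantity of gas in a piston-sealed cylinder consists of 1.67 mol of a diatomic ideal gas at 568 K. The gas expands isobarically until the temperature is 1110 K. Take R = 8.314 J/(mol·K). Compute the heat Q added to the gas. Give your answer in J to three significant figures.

Isobaric: W = nRΔT = (1.67)(8.314)(542) = 7525 J.
ΔU = nCᵥΔT with Cᵥ = 5R/2: ΔU = (1.67)(20.79)(542) = 18813 J.
Q = ΔU + W = 18813 + 7525 = 26339 J.

Q ≈ 26300 J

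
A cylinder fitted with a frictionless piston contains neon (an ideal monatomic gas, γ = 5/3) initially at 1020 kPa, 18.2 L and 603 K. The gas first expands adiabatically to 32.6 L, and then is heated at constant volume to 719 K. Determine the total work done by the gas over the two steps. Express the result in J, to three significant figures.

W_total ≈ 8970 J

Step 1 (adiabatic): W = (P₁V₁ − P₂V₂)/(γ−1) = (18564 − 12587)/0.667 = 8966 J.
Step 2 (isochoric): W = 0 (constant volume).
W_total = 8966 + 0 = 8966 J.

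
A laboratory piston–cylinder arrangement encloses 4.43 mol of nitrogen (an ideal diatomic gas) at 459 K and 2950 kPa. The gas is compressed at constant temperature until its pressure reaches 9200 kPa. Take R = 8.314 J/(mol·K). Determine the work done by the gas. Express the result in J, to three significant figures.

W ≈ -19200 J

Isothermal process: W = nRT ln(V₂/V₁) = nRT ln(P₁/P₂).
W = (4.43)(8.314)(459) × ln(2950/9200)
  = 16905 × ln(0.3207) = 16905 × -1.137
W_by_gas = -19228 J.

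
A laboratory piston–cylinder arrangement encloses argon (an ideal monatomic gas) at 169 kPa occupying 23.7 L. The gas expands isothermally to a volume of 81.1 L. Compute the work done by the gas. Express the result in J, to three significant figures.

W ≈ 4930 J

Isothermal: W = nRT ln(V₂/V₁) = P₁V₁ ln(V₂/V₁).
P₁V₁ = (169 kPa)(23.7 L) = 4005 J.
W = 4005 × ln(81.1/23.7) = 4005 × 1.23
W_by_gas = 4927 J.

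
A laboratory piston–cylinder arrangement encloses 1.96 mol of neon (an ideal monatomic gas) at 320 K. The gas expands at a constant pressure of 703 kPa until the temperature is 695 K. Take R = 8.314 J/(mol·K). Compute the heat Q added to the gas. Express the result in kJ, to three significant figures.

Isobaric: W = nRΔT = (1.96)(8.314)(375) = 6111 J.
ΔU = nCᵥΔT with Cᵥ = 3R/2: ΔU = (1.96)(12.47)(375) = 9166 J.
Q = ΔU + W = 9166 + 6111 = 15277 J.

Q ≈ 15.3 kJ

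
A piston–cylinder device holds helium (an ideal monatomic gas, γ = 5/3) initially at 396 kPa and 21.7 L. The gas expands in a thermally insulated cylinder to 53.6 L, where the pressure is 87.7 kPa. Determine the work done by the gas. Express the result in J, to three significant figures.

Adiabatic: W = (P₁V₁ − P₂V₂)/(γ − 1) with γ = 5/3.
P₁V₁ = 8593 J, P₂V₂ = 4701 J.
W = (8593 − 4701) / 0.6667 = 5839 J.

W ≈ 5840 J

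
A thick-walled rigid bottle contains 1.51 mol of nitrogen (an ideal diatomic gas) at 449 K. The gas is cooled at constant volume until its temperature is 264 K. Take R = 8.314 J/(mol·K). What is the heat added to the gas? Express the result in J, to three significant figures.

Q ≈ -5810 J

Constant volume ⇒ W = 0, so Q = ΔU = nCᵥΔT with Cᵥ = 5R/2 = 20.79 J/(mol·K).
ΔU = (1.51)(20.79)(264 − 449) = -5806 J.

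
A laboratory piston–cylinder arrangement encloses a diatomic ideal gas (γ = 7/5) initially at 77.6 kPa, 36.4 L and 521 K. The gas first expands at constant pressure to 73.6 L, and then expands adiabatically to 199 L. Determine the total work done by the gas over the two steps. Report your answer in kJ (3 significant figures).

Step 1 (isobaric): W = PΔV = (77.6 kPa)(73.6 − 36.4 L) = 2887 J.
After step 1: P = 77.6 kPa, V = 73.6 L, T = 1053 K.
Step 2 (adiabatic): W = (P₁V₁ − P₂V₂)/(γ−1) = (5711 − 3837)/0.4 = 4687 J.
W_total = 2887 + 4687 = 7574 J.

W_total ≈ 7.57 kJ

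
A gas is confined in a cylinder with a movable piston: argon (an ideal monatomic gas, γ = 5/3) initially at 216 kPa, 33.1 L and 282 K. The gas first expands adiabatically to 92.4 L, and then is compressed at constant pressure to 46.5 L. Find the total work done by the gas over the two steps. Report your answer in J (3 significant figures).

Step 1 (adiabatic): W = (P₁V₁ − P₂V₂)/(γ−1) = (7150 − 3606)/0.667 = 5315 J.
After step 1: P = 39.03 kPa, V = 92.4 L, T = 142.2 K.
Step 2 (isobaric): W = PΔV = (39.03 kPa)(46.5 − 92.4 L) = -1791 J.
W_total = 5315 − 1791 = 3524 J.

W_total ≈ 3520 J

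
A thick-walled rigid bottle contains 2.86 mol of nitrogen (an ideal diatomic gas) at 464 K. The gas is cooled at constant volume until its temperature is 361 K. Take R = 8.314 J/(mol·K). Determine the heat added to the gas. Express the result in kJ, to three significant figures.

Q ≈ -6.12 kJ

Constant volume ⇒ W = 0, so Q = ΔU = nCᵥΔT with Cᵥ = 5R/2 = 20.79 J/(mol·K).
ΔU = (2.86)(20.79)(361 − 464) = -6123 J.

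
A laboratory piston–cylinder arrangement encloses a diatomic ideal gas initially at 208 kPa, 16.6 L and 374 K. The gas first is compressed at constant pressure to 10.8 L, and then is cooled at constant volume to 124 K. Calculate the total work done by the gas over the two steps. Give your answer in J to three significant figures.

Step 1 (isobaric): W = PΔV = (208 kPa)(10.8 − 16.6 L) = -1206 J.
Step 2 (isochoric): W = 0 (constant volume).
W_total = -1206 + 0 = -1206 J.

W_total ≈ -1210 J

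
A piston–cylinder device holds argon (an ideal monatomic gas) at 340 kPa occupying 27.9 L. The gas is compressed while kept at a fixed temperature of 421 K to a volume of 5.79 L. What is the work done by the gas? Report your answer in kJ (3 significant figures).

Isothermal: W = nRT ln(V₂/V₁) = P₁V₁ ln(V₂/V₁).
P₁V₁ = (340 kPa)(27.9 L) = 9486 J.
W = 9486 × ln(5.79/27.9) = 9486 × -1.572
W_by_gas = -14917 J.

W ≈ -14.9 kJ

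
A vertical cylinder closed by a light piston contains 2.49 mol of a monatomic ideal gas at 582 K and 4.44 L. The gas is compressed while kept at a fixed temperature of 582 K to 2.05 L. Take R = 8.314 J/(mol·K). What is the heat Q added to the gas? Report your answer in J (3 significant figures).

Q ≈ -9310 J

Isothermal ⇒ ΔU = 0, so Q = W = nRT ln(V₂/V₁).
Q = (2.49)(8.314)(582) ln(2.05/4.44) = 12048 × -0.7728 = -9311 J.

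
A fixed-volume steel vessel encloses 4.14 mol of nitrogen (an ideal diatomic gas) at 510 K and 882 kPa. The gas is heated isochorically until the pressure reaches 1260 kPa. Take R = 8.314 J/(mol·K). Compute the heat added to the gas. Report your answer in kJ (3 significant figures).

Constant volume ⇒ W = 0, so Q = ΔU = nCᵥΔT with Cᵥ = 5R/2 = 20.79 J/(mol·K).
At constant V, T₂/T₁ = P₂/P₁ ⇒ ΔT = T₁(P₂/P₁ − 1) = 510·(1260/882 − 1) = 218.6 K.
ΔU = (4.14)(20.79)(218.6) = 18808 J.

Q ≈ 18.8 kJ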